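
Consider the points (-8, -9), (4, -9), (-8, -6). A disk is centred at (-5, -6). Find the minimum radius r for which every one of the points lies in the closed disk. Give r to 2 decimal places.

9.49

The required radius is the distance from (-5, -6) to the farthest point.
Squared distances: 18, 90, 9.
Maximum is 90, attained at (4, -9).
r = √90 ≈ 9.49.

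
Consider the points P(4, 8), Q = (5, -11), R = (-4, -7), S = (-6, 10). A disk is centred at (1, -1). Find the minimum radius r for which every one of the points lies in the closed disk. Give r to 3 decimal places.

13.038

The required radius is the distance from (1, -1) to the farthest point.
Squared distances: 90, 116, 61, 170.
Maximum is 170, attained at S.
r = √170 ≈ 13.038.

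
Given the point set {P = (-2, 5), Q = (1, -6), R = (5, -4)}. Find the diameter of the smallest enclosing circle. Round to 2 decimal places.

11.63

Side lengths²: PQ² = 130, PR² = 130, QR² = 20.
Since PR² = 130 < 130 + 20 = 150, the triangle is acute, so the smallest enclosing circle is the circumcircle.
Circumcentre = (0.6, -0.2), r² = 33.8.
Diameter = 2r = 2√(33.8) ≈ 11.63.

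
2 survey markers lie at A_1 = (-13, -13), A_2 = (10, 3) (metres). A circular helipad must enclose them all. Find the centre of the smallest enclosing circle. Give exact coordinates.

The smallest circle enclosing two points has them as diameter endpoints.
Centre = midpoint = (-1.5, -5); r² = |A_1A_2|²/4 = 785/4 = 196.25.
Centre = (-1.5, -5).

(-1.5, -5)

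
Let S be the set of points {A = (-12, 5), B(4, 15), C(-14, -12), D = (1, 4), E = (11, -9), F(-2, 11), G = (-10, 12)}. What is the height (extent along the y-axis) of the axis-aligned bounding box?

max y = 15, min y = -12, so height = 27.

27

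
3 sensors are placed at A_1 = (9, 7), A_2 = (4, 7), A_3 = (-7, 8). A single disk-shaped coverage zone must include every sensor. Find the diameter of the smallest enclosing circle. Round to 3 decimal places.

Side lengths²: A_1A_2² = 25, A_1A_3² = 257, A_2A_3² = 122.
Since A_1A_3² = 257 ≥ 122 + 25 = 147, the angle opposite A_1A_3 is not acute, so the smallest enclosing circle has A_1A_3 as diameter.
Centre = midpoint of A_1A_3 = (1, 7.5), r² = 257/4 = 64.25.
Diameter = 2r = 2√(64.25) ≈ 16.031.

16.031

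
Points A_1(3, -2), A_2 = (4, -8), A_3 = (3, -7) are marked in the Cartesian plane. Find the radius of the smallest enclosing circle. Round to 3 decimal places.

3.041

Side lengths²: A_1A_2² = 37, A_1A_3² = 25, A_2A_3² = 2.
Since A_1A_2² = 37 ≥ 25 + 2 = 27, the angle opposite A_1A_2 is not acute, so the smallest enclosing circle has A_1A_2 as diameter.
Centre = midpoint of A_1A_2 = (3.5, -5), r² = 37/4 = 9.25.
r = √(9.25) ≈ 3.041.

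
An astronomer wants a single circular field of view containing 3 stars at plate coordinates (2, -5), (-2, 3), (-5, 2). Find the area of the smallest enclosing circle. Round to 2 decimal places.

Call the three points A, B, C in the order given.
Side lengths²: AB² = 80, AC² = 98, BC² = 10.
Since AC² = 98 ≥ 80 + 10 = 90, the angle opposite AC is not acute, so the smallest enclosing circle has AC as diameter.
Centre = midpoint of AC = (-1.5, -1.5), r² = 98/4 = 24.5.
Area = π·r² = π·24.5 ≈ 76.97.

76.97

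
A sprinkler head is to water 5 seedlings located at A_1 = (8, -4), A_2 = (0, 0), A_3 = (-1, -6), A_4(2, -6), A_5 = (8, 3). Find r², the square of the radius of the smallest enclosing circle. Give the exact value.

The minimum enclosing circle of a finite set is fixed by two of the points (as a diameter) or three (as a circumcircle).
The farthest pair is A_3–A_5 with squared distance 162. The circle on this segment as diameter has centre (3.5, -1.5) and r² = 162/4 = 40.5.
Check A_1: distance² to centre = 26.5 ≤ 40.5, so it lies inside.
All remaining points lie in this disk, and no smaller disk contains both endpoints, so this is the minimum enclosing circle.

40.5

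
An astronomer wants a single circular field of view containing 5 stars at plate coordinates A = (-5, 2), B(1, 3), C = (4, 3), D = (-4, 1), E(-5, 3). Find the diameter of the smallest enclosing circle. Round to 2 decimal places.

By Welzl's lemma the MEC is supported by two points (diametrically opposite) or three points (on a circumcircle).
The farthest pair is A–C with squared distance 82. The circle on this segment as diameter has centre (-0.5, 2.5) and r² = 82/4 = 20.5.
Check B: distance² to centre = 2.5 ≤ 20.5, so it lies inside.
All remaining points lie in this disk, and no smaller disk contains both endpoints, so this is the minimum enclosing circle.
Diameter = 2r = 2√(20.5) ≈ 9.06.

9.06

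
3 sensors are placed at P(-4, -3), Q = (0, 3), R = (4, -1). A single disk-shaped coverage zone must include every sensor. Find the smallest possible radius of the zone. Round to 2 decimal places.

Side lengths²: PQ² = 52, PR² = 68, QR² = 32.
Since PR² = 68 < 52 + 32 = 84, the triangle is acute, so the smallest enclosing circle is the circumcircle.
Circumcentre = (-0.2, -1.2), r² = 17.68.
r = √(17.68) ≈ 4.20.

4.20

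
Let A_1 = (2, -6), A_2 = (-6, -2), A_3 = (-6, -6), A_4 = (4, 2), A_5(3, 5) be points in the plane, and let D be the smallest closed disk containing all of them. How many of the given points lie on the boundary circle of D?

2

A smallest enclosing disk is always determined by at most three of the input points on its boundary.
The farthest pair is A_3–A_5 with squared distance 202. The circle on this segment as diameter has centre (-1.5, -0.5) and r² = 202/4 = 50.5.
Check A_1: distance² to centre = 42.5 ≤ 50.5, so it lies inside.
All remaining points lie in this disk, and no smaller disk contains both endpoints, so this is the minimum enclosing circle.
The points at distance exactly r from the centre are A_3, A_5 — 2 points.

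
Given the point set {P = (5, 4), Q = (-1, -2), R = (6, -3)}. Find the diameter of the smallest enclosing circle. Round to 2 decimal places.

8.84

Side lengths²: PQ² = 72, PR² = 50, QR² = 50.
Since PQ² = 72 < 50 + 50 = 100, the triangle is acute, so the smallest enclosing circle is the circumcircle.
Circumcentre = (2.875, 0.125), r² = 19.53125.
Diameter = 2r = 2√(19.53125) ≈ 8.84.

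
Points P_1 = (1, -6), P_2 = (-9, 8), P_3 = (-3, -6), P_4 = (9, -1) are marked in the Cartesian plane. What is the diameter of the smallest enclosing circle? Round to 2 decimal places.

By Welzl's lemma the MEC is supported by two points (diametrically opposite) or three points (on a circumcircle).
The farthest pair is P_2–P_4 with squared distance 405. The circle on this segment as diameter has centre (0, 3.5) and r² = 405/4 = 101.25.
Check P_1: distance² to centre = 91.25 ≤ 101.25, so it lies inside.
All remaining points lie in this disk, and no smaller disk contains both endpoints, so this is the minimum enclosing circle.
Diameter = 2r = 2√(101.25) ≈ 20.12.

20.12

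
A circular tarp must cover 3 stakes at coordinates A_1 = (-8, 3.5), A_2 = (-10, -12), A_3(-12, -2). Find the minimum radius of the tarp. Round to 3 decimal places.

7.814

Side lengths²: A_1A_2² = 244.25, A_1A_3² = 46.25, A_2A_3² = 104.
Since A_1A_2² = 244.25 ≥ 104 + 46.25 = 150.25, the angle opposite A_1A_2 is not acute, so the smallest enclosing circle has A_1A_2 as diameter.
Centre = midpoint of A_1A_2 = (-9, -4.25), r² = 244.25/4 = 61.0625.
r = √(61.0625) ≈ 7.814.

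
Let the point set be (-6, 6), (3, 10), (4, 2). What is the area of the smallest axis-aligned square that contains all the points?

100

The bounding box has width 10 and height 8.
An axis-aligned square enclosing the set must have side ≥ max(width, height).
So the minimum side is max(10, 8) = 10.
Area = 10² = 100.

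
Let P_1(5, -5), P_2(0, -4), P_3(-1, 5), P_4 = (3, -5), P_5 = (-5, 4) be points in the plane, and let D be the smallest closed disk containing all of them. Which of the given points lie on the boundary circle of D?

The farthest pair is P_1–P_5 with squared distance 181. The circle on this segment as diameter has centre (0, -0.5) and r² = 181/4 = 45.25.
Check P_2: distance² to centre = 12.25 ≤ 45.25, so it lies inside.
All remaining points lie in this disk, and no smaller disk contains both endpoints, so this is the minimum enclosing circle.
The points at distance exactly r from the centre are P_1, P_5 — 2 points.

P_1, P_5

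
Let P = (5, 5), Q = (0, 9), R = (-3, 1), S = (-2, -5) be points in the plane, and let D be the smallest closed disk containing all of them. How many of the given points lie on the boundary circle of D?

By Welzl's lemma the MEC is supported by two points (diametrically opposite) or three points (on a circumcircle).
The farthest pair is Q–S with squared distance 200. The circle on this segment as diameter has centre (-1, 2) and r² = 200/4 = 50.
Check P: distance² to centre = 45 ≤ 50, so it lies inside.
All remaining points lie in this disk, and no smaller disk contains both endpoints, so this is the minimum enclosing circle.
The points at distance exactly r from the centre are Q, S — 2 points.

2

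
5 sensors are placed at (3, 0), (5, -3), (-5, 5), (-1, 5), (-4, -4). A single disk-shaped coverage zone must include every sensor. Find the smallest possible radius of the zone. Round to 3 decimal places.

6.403

The farthest pair is (5, -3)–(-5, 5) with squared distance 164. The circle on this segment as diameter has centre (0, 1) and r² = 164/4 = 41.
Check (3, 0): distance² to centre = 10 ≤ 41, so it lies inside.
All remaining points lie in this disk, and no smaller disk contains both endpoints, so this is the minimum enclosing circle.
r = √41 ≈ 6.403.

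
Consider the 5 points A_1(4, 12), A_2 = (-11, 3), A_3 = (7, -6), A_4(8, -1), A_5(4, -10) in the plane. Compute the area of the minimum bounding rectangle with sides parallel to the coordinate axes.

418

x ranges over [-11, 8], width 19.
y ranges over [-10, 12], height 22.
Area = 19 × 22 = 418.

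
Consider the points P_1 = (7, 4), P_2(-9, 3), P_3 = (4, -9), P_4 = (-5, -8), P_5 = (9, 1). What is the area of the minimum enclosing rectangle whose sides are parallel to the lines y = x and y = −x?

300

In coordinates u = x + y, v = x − y the rectangle is axis-aligned; the map (x,y)→(u,v) scales areas by 2.
u-values: 11, -6, -5, -13, 10; range = 11 − (-13) = 24.
v-values: 3, -12, 13, 3, 8; range = 13 − (-12) = 25.
Area = (24 × 25) / 2 = 300.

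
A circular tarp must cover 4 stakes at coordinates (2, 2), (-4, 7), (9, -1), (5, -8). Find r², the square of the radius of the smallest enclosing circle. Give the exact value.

A smallest enclosing disk is always determined by at most three of the input points on its boundary.
The farthest pair is (-4, 7)–(5, -8) with squared distance 306. The circle on this segment as diameter has centre (0.5, -0.5) and r² = 306/4 = 76.5.
Check (2, 2): distance² to centre = 8.5 ≤ 76.5, so it lies inside.
All remaining points lie in this disk, and no smaller disk contains both endpoints, so this is the minimum enclosing circle.

76.5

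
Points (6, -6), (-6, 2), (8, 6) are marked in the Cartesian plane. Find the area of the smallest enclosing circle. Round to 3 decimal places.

200.222

Call the three points A, B, C in the order given.
Side lengths²: AB² = 208, AC² = 148, BC² = 212.
Since BC² = 212 < 208 + 148 = 356, the triangle is acute, so the smallest enclosing circle is the circumcircle.
Circumcentre = (1.9, 0.85), r² = 63.7325.
Area = π·r² = π·63.7325 ≈ 200.222.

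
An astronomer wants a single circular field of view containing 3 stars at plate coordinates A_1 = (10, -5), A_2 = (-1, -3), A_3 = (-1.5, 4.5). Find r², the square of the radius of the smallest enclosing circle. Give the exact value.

Side lengths²: A_1A_2² = 125, A_1A_3² = 222.5, A_2A_3² = 56.5.
Since A_1A_3² = 222.5 ≥ 125 + 56.5 = 181.5, the angle opposite A_1A_3 is not acute, so the smallest enclosing circle has A_1A_3 as diameter.
Centre = midpoint of A_1A_3 = (4.25, -0.25), r² = 222.5/4 = 55.625.

55.625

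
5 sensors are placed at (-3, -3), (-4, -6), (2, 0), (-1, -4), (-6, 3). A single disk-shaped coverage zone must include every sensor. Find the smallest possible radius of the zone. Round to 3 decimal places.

A smallest enclosing disk is always determined by at most three of the input points on its boundary.
The minimum enclosing circle is determined by three boundary points: (-4, -6), (2, 0), (-6, 3).
Their circumcentre is (-65/22, -23/22) with r² = 6205/242.
The farthest remaining point (-1, -4) is at distance² 3037/242 ≤ 6205/242.
r = √(6205/242) ≈ 5.064.

5.064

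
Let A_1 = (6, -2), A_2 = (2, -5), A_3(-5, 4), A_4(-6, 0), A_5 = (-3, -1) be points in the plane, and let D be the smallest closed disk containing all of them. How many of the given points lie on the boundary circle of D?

3

By Welzl's lemma the MEC is supported by two points (diametrically opposite) or three points (on a circumcircle).
The minimum enclosing circle is determined by three boundary points: A_1, A_3, A_4.
Their circumcentre is (0.26, 0.56) with r² = 39.5012.
The farthest remaining point A_2 is at distance² 33.9412 ≤ 39.5012.
The points at distance exactly r from the centre are A_1, A_3, A_4 — 3 points.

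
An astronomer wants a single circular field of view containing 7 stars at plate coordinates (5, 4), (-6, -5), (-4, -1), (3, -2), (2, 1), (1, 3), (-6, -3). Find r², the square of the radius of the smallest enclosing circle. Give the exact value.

By Welzl's lemma the MEC is supported by two points (diametrically opposite) or three points (on a circumcircle).
The farthest pair is (5, 4)–(-6, -5) with squared distance 202. The circle on this segment as diameter has centre (-0.5, -0.5) and r² = 202/4 = 50.5.
Check (-4, -1): distance² to centre = 12.5 ≤ 50.5, so it lies inside.
All remaining points lie in this disk, and no smaller disk contains both endpoints, so this is the minimum enclosing circle.

50.5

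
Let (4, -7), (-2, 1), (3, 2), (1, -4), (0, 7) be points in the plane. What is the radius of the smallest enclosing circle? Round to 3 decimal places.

The minimum enclosing circle of a finite set is fixed by two of the points (as a diameter) or three (as a circumcircle).
The farthest pair is (4, -7)–(0, 7) with squared distance 212. The circle on this segment as diameter has centre (2, 0) and r² = 212/4 = 53.
Check (-2, 1): distance² to centre = 17 ≤ 53, so it lies inside.
All remaining points lie in this disk, and no smaller disk contains both endpoints, so this is the minimum enclosing circle.
r = √53 ≈ 7.280.

7.280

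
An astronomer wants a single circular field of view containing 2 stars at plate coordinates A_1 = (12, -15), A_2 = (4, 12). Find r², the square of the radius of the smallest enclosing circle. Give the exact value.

The smallest circle enclosing two points has them as diameter endpoints.
Centre = midpoint = (8, -1.5); r² = |A_1A_2|²/4 = 793/4 = 198.25.

198.25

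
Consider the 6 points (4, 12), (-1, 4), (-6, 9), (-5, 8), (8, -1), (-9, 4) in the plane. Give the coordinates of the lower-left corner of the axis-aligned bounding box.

(-9, -1)

x-range [-9, 8], y-range [-1, 12].
The lower-left corner is (-9, -1).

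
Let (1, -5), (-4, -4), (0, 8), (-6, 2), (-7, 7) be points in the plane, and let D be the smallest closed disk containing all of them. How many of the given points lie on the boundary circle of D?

3

A smallest enclosing disk is always determined by at most three of the input points on its boundary.
The minimum enclosing circle is determined by three boundary points: (1, -5), (0, 8), (-7, 7).
Their circumcentre is (-60/23, 29/23) with r² = 27625/529.
The farthest remaining point (-4, -4) is at distance² 15665/529 ≤ 27625/529.
The points at distance exactly r from the centre are (1, -5), (0, 8), (-7, 7) — 3 points.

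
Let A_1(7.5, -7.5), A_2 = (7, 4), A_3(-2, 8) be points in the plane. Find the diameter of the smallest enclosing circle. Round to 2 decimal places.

Side lengths²: A_1A_2² = 132.5, A_1A_3² = 330.5, A_2A_3² = 97.
Since A_1A_3² = 330.5 ≥ 132.5 + 97 = 229.5, the angle opposite A_1A_3 is not acute, so the smallest enclosing circle has A_1A_3 as diameter.
Centre = midpoint of A_1A_3 = (2.75, 0.25), r² = 330.5/4 = 82.625.
Diameter = 2r = 2√(82.625) ≈ 18.18.

18.18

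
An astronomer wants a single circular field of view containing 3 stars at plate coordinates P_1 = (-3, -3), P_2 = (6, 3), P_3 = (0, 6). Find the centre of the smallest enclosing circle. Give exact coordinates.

(15/14, 9/14)

Side lengths²: P_1P_2² = 117, P_1P_3² = 90, P_2P_3² = 45.
Since P_1P_2² = 117 < 90 + 45 = 135, the triangle is acute, so the smallest enclosing circle is the circumcircle.
Circumcentre = (15/14, 9/14), r² = 2925/98.
Centre = (15/14, 9/14).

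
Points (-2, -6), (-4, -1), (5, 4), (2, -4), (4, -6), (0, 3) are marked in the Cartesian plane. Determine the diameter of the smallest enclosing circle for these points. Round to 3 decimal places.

12.207

A smallest enclosing disk is always determined by at most three of the input points on its boundary.
The farthest pair is (-2, -6)–(5, 4) with squared distance 149. The circle on this segment as diameter has centre (1.5, -1) and r² = 149/4 = 37.25.
Check (-4, -1): distance² to centre = 30.25 ≤ 37.25, so it lies inside.
All remaining points lie in this disk, and no smaller disk contains both endpoints, so this is the minimum enclosing circle.
Diameter = 2r = 2√(37.25) ≈ 12.207.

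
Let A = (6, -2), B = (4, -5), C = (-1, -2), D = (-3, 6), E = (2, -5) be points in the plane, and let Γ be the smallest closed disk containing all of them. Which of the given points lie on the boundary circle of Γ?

The minimum enclosing circle of a finite set is fixed by two of the points (as a diameter) or three (as a circumcircle).
The farthest pair is B–D with squared distance 170. The circle on this segment as diameter has centre (0.5, 0.5) and r² = 170/4 = 42.5.
Check A: distance² to centre = 36.5 ≤ 42.5, so it lies inside.
All remaining points lie in this disk, and no smaller disk contains both endpoints, so this is the minimum enclosing circle.
The points at distance exactly r from the centre are B, D — 2 points.

B, D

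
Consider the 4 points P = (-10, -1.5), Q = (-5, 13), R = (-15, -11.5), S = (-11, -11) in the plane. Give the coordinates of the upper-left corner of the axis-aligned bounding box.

x-range [-15, -5], y-range [-11.5, 13].
The upper-left corner is (-15, 13).

(-15, 13)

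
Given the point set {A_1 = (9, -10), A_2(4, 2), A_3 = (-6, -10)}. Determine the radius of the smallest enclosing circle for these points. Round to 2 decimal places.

Side lengths²: A_1A_2² = 169, A_1A_3² = 225, A_2A_3² = 244.
Since A_2A_3² = 244 < 225 + 169 = 394, the triangle is acute, so the smallest enclosing circle is the circumcircle.
Circumcentre = (1.5, -73/12), r² = 10309/144.
r = √(10309/144) ≈ 8.46.

8.46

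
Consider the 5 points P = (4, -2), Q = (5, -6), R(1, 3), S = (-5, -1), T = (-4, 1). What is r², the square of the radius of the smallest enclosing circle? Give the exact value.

By Welzl's lemma the MEC is supported by two points (diametrically opposite) or three points (on a circumcircle).
The farthest pair is Q–T with squared distance 130. The circle on this segment as diameter has centre (0.5, -2.5) and r² = 130/4 = 32.5.
Check P: distance² to centre = 12.5 ≤ 32.5, so it lies inside.
All remaining points lie in this disk, and no smaller disk contains both endpoints, so this is the minimum enclosing circle.

32.5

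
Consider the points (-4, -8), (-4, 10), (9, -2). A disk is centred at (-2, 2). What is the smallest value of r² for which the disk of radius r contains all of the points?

137

The required radius is the distance from (-2, 2) to the farthest point.
Squared distances: 104, 68, 137.
Maximum is 137, attained at (9, -2).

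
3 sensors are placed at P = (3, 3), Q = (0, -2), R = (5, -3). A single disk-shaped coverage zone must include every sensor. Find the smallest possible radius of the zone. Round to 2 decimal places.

3.36

Side lengths²: PQ² = 34, PR² = 40, QR² = 26.
Since PR² = 40 < 34 + 26 = 60, the triangle is acute, so the smallest enclosing circle is the circumcircle.
Circumcentre = (41/14, -5/14), r² = 1105/98.
r = √(1105/98) ≈ 3.36.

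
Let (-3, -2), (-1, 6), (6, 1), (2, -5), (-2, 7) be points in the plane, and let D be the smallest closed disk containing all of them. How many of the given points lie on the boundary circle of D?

By Welzl's lemma the MEC is supported by two points (diametrically opposite) or three points (on a circumcircle).
The farthest pair is (2, -5)–(-2, 7) with squared distance 160. The circle on this segment as diameter has centre (0, 1) and r² = 160/4 = 40.
Check (-3, -2): distance² to centre = 18 ≤ 40, so it lies inside.
All remaining points lie in this disk, and no smaller disk contains both endpoints, so this is the minimum enclosing circle.
The points at distance exactly r from the centre are (2, -5), (-2, 7) — 2 points.

2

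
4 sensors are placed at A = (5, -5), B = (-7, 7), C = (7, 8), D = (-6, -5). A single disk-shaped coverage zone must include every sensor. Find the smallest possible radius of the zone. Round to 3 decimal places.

9.193

A smallest enclosing disk is always determined by at most three of the input points on its boundary.
The minimum enclosing circle is determined by three boundary points: B, C, D.
Their circumcentre is (11/26, 41/26) with r² = 28565/338.
The farthest remaining point A is at distance² 21701/338 ≤ 28565/338.
r = √(28565/338) ≈ 9.193.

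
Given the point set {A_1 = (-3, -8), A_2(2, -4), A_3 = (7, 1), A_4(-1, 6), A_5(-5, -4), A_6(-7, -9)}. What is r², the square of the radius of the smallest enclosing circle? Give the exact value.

By Welzl's lemma the MEC is supported by two points (diametrically opposite) or three points (on a circumcircle).
The minimum enclosing circle is determined by three boundary points: A_3, A_4, A_6.
Their circumcentre is (-0.9, -2.74) with r² = 76.3976.
The farthest remaining point A_1 is at distance² 32.0776 ≤ 76.3976.

76.3976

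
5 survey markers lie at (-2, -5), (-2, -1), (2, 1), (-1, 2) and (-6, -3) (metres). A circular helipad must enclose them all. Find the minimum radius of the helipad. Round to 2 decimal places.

A smallest enclosing disk is always determined by at most three of the input points on its boundary.
The farthest pair is (2, 1)–(-6, -3) with squared distance 80. The circle on this segment as diameter has centre (-2, -1) and r² = 80/4 = 20.
Check (-2, -5): distance² to centre = 16 ≤ 20, so it lies inside.
All remaining points lie in this disk, and no smaller disk contains both endpoints, so this is the minimum enclosing circle.
r = √20 ≈ 4.47.

4.47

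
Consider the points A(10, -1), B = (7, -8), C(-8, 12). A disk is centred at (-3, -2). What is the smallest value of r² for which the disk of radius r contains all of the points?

The required radius is the distance from (-3, -2) to the farthest point.
Squared distances: 170, 136, 221.
Maximum is 221, attained at C.

221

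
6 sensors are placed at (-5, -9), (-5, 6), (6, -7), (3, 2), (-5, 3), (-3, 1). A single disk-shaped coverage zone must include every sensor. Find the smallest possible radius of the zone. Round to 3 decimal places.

The minimum enclosing circle is determined by three boundary points: (-5, -9), (-5, 6), (6, -7).
Their circumcentre is (-15/22, -1.5) with r² = 18125/242.
The farthest remaining point (-5, 3) is at distance² 9413/242 ≤ 18125/242.
r = √(18125/242) ≈ 8.654.

8.654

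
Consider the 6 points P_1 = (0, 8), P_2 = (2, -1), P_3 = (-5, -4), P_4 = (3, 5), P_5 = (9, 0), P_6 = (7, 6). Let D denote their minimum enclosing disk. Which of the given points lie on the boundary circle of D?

P_3, P_5, P_6

By Welzl's lemma the MEC is supported by two points (diametrically opposite) or three points (on a circumcircle).
The minimum enclosing circle is determined by three boundary points: P_3, P_5, P_6.
Their circumcentre is (28/23, 17/23) with r² = 32330/529.
The farthest remaining point P_1 is at distance² 28673/529 ≤ 32330/529.
The points at distance exactly r from the centre are P_3, P_5, P_6 — 3 points.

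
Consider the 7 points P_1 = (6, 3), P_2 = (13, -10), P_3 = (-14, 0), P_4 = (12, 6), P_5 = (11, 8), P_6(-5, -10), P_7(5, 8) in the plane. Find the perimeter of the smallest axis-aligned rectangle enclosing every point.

Width = max x − min x = 13 − (-14) = 27.
Height = max y − min y = 8 − (-10) = 18.
Perimeter = 2(27 + 18) = 90.

90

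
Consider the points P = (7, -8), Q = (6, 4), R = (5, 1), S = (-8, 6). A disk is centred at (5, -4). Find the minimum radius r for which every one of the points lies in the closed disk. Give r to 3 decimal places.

The required radius is the distance from (5, -4) to the farthest point.
Squared distances: 20, 65, 25, 269.
Maximum is 269, attained at S.
r = √269 ≈ 16.401.

16.401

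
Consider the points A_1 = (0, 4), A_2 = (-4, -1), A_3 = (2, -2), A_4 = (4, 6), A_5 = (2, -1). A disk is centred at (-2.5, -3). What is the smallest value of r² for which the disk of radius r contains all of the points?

123.25

The required radius is the distance from (-2.5, -3) to the farthest point.
Squared distances: 55.25, 6.25, 21.25, 123.25, 24.25.
Maximum is 123.25, attained at A_4.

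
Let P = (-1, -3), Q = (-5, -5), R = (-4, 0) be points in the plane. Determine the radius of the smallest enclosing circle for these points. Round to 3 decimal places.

2.687

Side lengths²: PQ² = 20, PR² = 18, QR² = 26.
Since QR² = 26 < 20 + 18 = 38, the triangle is acute, so the smallest enclosing circle is the circumcircle.
Circumcentre = (-11/3, -8/3), r² = 65/9.
r = √(65/9) ≈ 2.687.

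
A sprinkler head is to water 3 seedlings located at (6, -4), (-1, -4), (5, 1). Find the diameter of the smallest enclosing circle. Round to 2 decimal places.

Call the three points A, B, C in the order given.
Side lengths²: AB² = 49, AC² = 26, BC² = 61.
Since BC² = 61 < 49 + 26 = 75, the triangle is acute, so the smallest enclosing circle is the circumcircle.
Circumcentre = (2.5, -2.1), r² = 15.86.
Diameter = 2r = 2√(15.86) ≈ 7.96.

7.96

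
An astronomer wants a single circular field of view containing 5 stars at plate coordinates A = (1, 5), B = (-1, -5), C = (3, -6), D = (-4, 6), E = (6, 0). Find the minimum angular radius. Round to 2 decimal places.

6.95

The minimum enclosing circle of a finite set is fixed by two of the points (as a diameter) or three (as a circumcircle).
The farthest pair is C–D with squared distance 193. The circle on this segment as diameter has centre (-0.5, 0) and r² = 193/4 = 48.25.
Check A: distance² to centre = 27.25 ≤ 48.25, so it lies inside.
All remaining points lie in this disk, and no smaller disk contains both endpoints, so this is the minimum enclosing circle.
r = √(48.25) ≈ 6.95.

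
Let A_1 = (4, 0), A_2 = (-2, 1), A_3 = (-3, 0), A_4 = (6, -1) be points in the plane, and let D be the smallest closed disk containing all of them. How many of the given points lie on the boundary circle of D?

2

The minimum enclosing circle of a finite set is fixed by two of the points (as a diameter) or three (as a circumcircle).
The farthest pair is A_3–A_4 with squared distance 82. The circle on this segment as diameter has centre (1.5, -0.5) and r² = 82/4 = 20.5.
Check A_1: distance² to centre = 6.5 ≤ 20.5, so it lies inside.
All remaining points lie in this disk, and no smaller disk contains both endpoints, so this is the minimum enclosing circle.
The points at distance exactly r from the centre are A_3, A_4 — 2 points.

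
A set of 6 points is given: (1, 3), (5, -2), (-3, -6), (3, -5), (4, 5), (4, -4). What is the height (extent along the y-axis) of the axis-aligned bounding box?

max y = 5, min y = -6, so height = 11.

11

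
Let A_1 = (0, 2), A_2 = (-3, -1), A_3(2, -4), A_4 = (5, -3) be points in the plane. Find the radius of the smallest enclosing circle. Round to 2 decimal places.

4.12

A smallest enclosing disk is always determined by at most three of the input points on its boundary.
The farthest pair is A_2–A_4 with squared distance 68. The circle on this segment as diameter has centre (1, -2) and r² = 68/4 = 17.
Check A_1: distance² to centre = 17 ≤ 17, so it lies inside.
All remaining points lie in this disk, and no smaller disk contains both endpoints, so this is the minimum enclosing circle.
r = √17 ≈ 4.12.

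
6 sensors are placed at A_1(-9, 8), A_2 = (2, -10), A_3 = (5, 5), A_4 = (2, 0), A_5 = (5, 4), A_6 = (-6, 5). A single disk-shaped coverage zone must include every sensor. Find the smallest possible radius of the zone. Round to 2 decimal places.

10.55

By Welzl's lemma the MEC is supported by two points (diametrically opposite) or three points (on a circumcircle).
The farthest pair is A_1–A_2 with squared distance 445. The circle on this segment as diameter has centre (-3.5, -1) and r² = 445/4 = 111.25.
Check A_3: distance² to centre = 108.25 ≤ 111.25, so it lies inside.
All remaining points lie in this disk, and no smaller disk contains both endpoints, so this is the minimum enclosing circle.
r = √(111.25) ≈ 10.55.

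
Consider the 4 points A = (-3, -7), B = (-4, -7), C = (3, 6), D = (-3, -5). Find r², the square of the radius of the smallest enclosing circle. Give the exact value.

The minimum enclosing circle of a finite set is fixed by two of the points (as a diameter) or three (as a circumcircle).
The farthest pair is B–C with squared distance 218. The circle on this segment as diameter has centre (-0.5, -0.5) and r² = 218/4 = 54.5.
Check A: distance² to centre = 48.5 ≤ 54.5, so it lies inside.
All remaining points lie in this disk, and no smaller disk contains both endpoints, so this is the minimum enclosing circle.

54.5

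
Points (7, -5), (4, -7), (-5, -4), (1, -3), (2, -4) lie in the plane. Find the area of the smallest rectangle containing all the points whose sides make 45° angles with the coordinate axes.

In coordinates u = x + y, v = x − y the rectangle is axis-aligned; the map (x,y)→(u,v) scales areas by 2.
u-values: 2, -3, -9, -2, -2; range = 2 − (-9) = 11.
v-values: 12, 11, -1, 4, 6; range = 12 − (-1) = 13.
Area = (11 × 13) / 2 = 71.5.

71.5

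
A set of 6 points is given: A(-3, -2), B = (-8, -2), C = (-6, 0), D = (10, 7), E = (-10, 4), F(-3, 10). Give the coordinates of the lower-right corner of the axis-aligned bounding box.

(10, -2)

x-range [-10, 10], y-range [-2, 10].
The lower-right corner is (10, -2).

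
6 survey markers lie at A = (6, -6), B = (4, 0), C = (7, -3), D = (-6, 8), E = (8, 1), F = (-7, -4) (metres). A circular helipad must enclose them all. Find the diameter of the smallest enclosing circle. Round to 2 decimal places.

18.44

A smallest enclosing disk is always determined by at most three of the input points on its boundary.
The farthest pair is A–D with squared distance 340. The circle on this segment as diameter has centre (0, 1) and r² = 340/4 = 85.
Check B: distance² to centre = 17 ≤ 85, so it lies inside.
All remaining points lie in this disk, and no smaller disk contains both endpoints, so this is the minimum enclosing circle.
Diameter = 2r = 2√85 ≈ 18.44.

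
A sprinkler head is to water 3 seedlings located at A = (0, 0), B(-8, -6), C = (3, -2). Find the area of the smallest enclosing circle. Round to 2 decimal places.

107.60

Side lengths²: AB² = 100, AC² = 13, BC² = 137.
Since BC² = 137 ≥ 100 + 13 = 113, the angle opposite BC is not acute, so the smallest enclosing circle has BC as diameter.
Centre = midpoint of BC = (-2.5, -4), r² = 137/4 = 34.25.
Area = π·r² = π·34.25 ≈ 107.60.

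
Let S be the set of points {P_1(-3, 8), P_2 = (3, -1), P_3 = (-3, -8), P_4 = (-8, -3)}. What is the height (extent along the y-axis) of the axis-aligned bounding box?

16

max y = 8, min y = -8, so height = 16.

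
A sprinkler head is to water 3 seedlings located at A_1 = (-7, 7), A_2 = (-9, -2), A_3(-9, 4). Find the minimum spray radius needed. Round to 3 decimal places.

Side lengths²: A_1A_2² = 85, A_1A_3² = 13, A_2A_3² = 36.
Since A_1A_2² = 85 ≥ 36 + 13 = 49, the angle opposite A_1A_2 is not acute, so the smallest enclosing circle has A_1A_2 as diameter.
Centre = midpoint of A_1A_2 = (-8, 2.5), r² = 85/4 = 21.25.
r = √(21.25) ≈ 4.610.

4.610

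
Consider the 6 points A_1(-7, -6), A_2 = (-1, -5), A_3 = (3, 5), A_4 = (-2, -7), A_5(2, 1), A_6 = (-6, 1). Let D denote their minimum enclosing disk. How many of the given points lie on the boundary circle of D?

2

The farthest pair is A_1–A_3 with squared distance 221. The circle on this segment as diameter has centre (-2, -0.5) and r² = 221/4 = 55.25.
Check A_2: distance² to centre = 21.25 ≤ 55.25, so it lies inside.
All remaining points lie in this disk, and no smaller disk contains both endpoints, so this is the minimum enclosing circle.
The points at distance exactly r from the centre are A_1, A_3 — 2 points.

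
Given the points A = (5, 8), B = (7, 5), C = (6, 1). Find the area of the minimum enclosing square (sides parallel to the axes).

The bounding box has width 2 and height 7.
An axis-aligned square enclosing the set must have side ≥ max(width, height).
So the minimum side is max(2, 7) = 7.
Area = 7² = 49.

49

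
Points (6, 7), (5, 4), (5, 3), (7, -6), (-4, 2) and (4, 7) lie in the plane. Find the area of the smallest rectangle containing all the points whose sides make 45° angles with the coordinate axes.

142.5

In coordinates u = x + y, v = x − y the rectangle is axis-aligned; the map (x,y)→(u,v) scales areas by 2.
u-values: 13, 9, 8, 1, -2, 11; range = 13 − (-2) = 15.
v-values: -1, 1, 2, 13, -6, -3; range = 13 − (-6) = 19.
Area = (15 × 19) / 2 = 142.5.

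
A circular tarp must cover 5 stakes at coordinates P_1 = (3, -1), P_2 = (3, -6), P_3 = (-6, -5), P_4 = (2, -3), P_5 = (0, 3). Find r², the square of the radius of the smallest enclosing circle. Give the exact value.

The minimum enclosing circle is determined by three boundary points: P_2, P_3, P_5.
Their circumcentre is (-15/13, -31/13) with r² = 5125/169.
The farthest remaining point P_1 is at distance² 3240/169 ≤ 5125/169.

5125/169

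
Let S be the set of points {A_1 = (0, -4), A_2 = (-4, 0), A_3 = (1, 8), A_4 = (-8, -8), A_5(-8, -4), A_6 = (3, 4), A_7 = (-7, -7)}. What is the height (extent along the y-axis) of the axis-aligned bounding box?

max y = 8, min y = -8, so height = 16.

16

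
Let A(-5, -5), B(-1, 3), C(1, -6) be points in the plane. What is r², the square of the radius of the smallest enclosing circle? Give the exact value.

15725/676

Side lengths²: AB² = 80, AC² = 37, BC² = 85.
Since BC² = 85 < 80 + 37 = 117, the triangle is acute, so the smallest enclosing circle is the circumcircle.
Circumcentre = (-18/13, -47/26), r² = 15725/676.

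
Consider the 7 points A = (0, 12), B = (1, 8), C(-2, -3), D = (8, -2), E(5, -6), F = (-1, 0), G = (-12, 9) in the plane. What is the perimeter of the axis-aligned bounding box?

Width = max x − min x = 8 − (-12) = 20.
Height = max y − min y = 12 − (-6) = 18.
Perimeter = 2(20 + 18) = 76.

76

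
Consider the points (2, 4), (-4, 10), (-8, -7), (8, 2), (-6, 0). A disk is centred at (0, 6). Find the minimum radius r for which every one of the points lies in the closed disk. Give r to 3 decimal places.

The required radius is the distance from (0, 6) to the farthest point.
Squared distances: 8, 32, 233, 80, 72.
Maximum is 233, attained at (-8, -7).
r = √233 ≈ 15.264.

15.264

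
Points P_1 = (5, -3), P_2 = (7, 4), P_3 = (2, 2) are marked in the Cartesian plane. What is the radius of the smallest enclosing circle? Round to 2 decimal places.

3.69

Side lengths²: P_1P_2² = 53, P_1P_3² = 34, P_2P_3² = 29.
Since P_1P_2² = 53 < 34 + 29 = 63, the triangle is acute, so the smallest enclosing circle is the circumcircle.
Circumcentre = (337/62, 41/62), r² = 26129/1922.
r = √(26129/1922) ≈ 3.69.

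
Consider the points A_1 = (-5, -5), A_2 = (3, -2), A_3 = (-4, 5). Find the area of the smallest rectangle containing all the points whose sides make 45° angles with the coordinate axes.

In coordinates u = x + y, v = x − y the rectangle is axis-aligned; the map (x,y)→(u,v) scales areas by 2.
u-values: -10, 1, 1; range = 1 − (-10) = 11.
v-values: 0, 5, -9; range = 5 − (-9) = 14.
Area = (11 × 14) / 2 = 77.

77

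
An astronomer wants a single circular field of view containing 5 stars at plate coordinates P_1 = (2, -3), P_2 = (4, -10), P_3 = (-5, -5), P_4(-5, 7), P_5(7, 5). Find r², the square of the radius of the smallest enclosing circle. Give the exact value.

88985/961

The minimum enclosing circle of a finite set is fixed by two of the points (as a diameter) or three (as a circumcircle).
The minimum enclosing circle is determined by three boundary points: P_2, P_4, P_5.
Their circumcentre is (-7/31, -42/31) with r² = 88985/961.
The farthest remaining point P_3 is at distance² 34673/961 ≤ 88985/961.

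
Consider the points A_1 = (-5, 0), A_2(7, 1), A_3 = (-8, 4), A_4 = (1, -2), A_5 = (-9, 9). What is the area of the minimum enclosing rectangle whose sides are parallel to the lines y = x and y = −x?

156

In coordinates u = x + y, v = x − y the rectangle is axis-aligned; the map (x,y)→(u,v) scales areas by 2.
u-values: -5, 8, -4, -1, 0; range = 8 − (-5) = 13.
v-values: -5, 6, -12, 3, -18; range = 6 − (-18) = 24.
Area = (13 × 24) / 2 = 156.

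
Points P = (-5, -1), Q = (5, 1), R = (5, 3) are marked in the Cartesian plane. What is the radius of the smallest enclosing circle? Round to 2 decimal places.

Side lengths²: PQ² = 104, PR² = 116, QR² = 4.
Since PR² = 116 ≥ 104 + 4 = 108, the angle opposite PR is not acute, so the smallest enclosing circle has PR as diameter.
Centre = midpoint of PR = (0, 1), r² = 116/4 = 29.
r = √29 ≈ 5.39.

5.39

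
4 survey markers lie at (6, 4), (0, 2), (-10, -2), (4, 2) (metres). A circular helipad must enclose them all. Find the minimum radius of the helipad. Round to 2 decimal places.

8.54

By Welzl's lemma the MEC is supported by two points (diametrically opposite) or three points (on a circumcircle).
The farthest pair is (6, 4)–(-10, -2) with squared distance 292. The circle on this segment as diameter has centre (-2, 1) and r² = 292/4 = 73.
Check (0, 2): distance² to centre = 5 ≤ 73, so it lies inside.
All remaining points lie in this disk, and no smaller disk contains both endpoints, so this is the minimum enclosing circle.
r = √73 ≈ 8.54.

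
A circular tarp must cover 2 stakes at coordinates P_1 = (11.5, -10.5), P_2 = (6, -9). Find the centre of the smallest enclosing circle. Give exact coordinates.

The smallest circle enclosing two points has them as diameter endpoints.
Centre = midpoint = (8.75, -9.75); r² = |P_1P_2|²/4 = 32.5/4 = 8.125.
Centre = (8.75, -9.75).

(8.75, -9.75)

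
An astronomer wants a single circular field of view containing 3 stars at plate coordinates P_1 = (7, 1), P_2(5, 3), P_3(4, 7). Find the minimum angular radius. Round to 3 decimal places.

Side lengths²: P_1P_2² = 8, P_1P_3² = 45, P_2P_3² = 17.
Since P_1P_3² = 45 ≥ 17 + 8 = 25, the angle opposite P_1P_3 is not acute, so the smallest enclosing circle has P_1P_3 as diameter.
Centre = midpoint of P_1P_3 = (5.5, 4), r² = 45/4 = 11.25.
r = √(11.25) ≈ 3.354.

3.354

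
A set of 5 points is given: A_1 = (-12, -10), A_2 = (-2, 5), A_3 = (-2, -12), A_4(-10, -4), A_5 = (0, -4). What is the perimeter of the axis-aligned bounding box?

Width = max x − min x = 0 − (-12) = 12.
Height = max y − min y = 5 − (-12) = 17.
Perimeter = 2(12 + 17) = 58.

58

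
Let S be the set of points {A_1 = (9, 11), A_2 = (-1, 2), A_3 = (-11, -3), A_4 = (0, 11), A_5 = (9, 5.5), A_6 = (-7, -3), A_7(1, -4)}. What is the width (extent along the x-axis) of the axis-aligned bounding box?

20

max x = 9, min x = -11, so width = 20.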